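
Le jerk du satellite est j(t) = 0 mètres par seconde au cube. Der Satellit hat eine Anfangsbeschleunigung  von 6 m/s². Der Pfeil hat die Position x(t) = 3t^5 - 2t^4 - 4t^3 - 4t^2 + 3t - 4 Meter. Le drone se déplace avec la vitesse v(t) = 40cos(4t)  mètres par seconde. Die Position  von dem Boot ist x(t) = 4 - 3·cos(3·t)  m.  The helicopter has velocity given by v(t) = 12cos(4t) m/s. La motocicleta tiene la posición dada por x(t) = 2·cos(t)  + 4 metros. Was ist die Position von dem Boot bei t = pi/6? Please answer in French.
Nous avons la position x(t) = 4 - 3·cos(3·t). En substituant t = pi/6: x(pi/6) = 4.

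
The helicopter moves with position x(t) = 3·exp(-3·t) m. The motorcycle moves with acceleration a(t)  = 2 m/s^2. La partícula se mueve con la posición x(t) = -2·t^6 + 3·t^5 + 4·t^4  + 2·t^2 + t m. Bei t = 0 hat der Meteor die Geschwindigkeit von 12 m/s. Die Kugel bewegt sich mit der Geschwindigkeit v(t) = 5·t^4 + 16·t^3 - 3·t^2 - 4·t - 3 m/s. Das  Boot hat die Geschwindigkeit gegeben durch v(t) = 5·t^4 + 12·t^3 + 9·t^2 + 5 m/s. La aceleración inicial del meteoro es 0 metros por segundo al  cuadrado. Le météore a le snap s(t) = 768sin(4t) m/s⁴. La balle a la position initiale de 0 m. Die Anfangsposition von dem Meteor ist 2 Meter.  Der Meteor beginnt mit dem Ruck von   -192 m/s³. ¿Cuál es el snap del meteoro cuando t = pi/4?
Usando s(t) = 768·sin(4·t) y sustituyendo t = pi/4, encontramos s = 0.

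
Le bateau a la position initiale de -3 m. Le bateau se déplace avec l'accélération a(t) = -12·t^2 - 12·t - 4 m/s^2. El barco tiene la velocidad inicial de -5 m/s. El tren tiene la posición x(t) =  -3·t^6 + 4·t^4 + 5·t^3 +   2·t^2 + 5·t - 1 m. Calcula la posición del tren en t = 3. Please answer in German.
Wir haben die Position x(t) = -3·t^6 + 4·t^4 + 5·t^3 + 2·t^2 + 5·t - 1. Durch Einsetzen von t = 3: x(3) = -1696.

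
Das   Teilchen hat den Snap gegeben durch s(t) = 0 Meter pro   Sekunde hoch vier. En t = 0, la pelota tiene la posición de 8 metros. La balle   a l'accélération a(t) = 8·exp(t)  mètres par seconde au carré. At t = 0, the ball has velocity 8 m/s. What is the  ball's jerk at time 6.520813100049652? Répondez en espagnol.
Debemos derivar nuestra ecuación de la aceleración a(t) = 8·exp(t) 1 vez. Derivando la aceleración, obtenemos la sacudida: j(t) = 8·exp(t). Usando j(t) = 8·exp(t) y sustituyendo t = 6.520813100049652, encontramos j = 5433.04289467121.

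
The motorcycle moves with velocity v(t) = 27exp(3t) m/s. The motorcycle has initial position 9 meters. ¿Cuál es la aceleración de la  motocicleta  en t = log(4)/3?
Partiendo de la velocidad v(t) = 27·exp(3·t), tomamos 1 derivada. Derivando la velocidad, obtenemos la aceleración: a(t) = 81·exp(3·t). Usando a(t) = 81·exp(3·t) y sustituyendo t = log(4)/3, encontramos a = 324.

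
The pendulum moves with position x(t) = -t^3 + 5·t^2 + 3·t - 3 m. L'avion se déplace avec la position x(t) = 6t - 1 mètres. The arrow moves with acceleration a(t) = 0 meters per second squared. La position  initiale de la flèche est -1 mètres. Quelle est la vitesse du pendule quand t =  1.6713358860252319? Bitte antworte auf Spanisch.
Para resolver esto, necesitamos tomar 1 derivada de nuestra ecuación de la posición x(t) = -t^3 + 5·t^2 + 3·t - 3. La derivada de la posición da la velocidad: v(t) = -3·t^2 + 10·t + 3. Tenemos la velocidad v(t) = -3·t^2 + 10·t + 3. Sustituyendo t = 1.6713358860252319: v(1.6713358860252319) = 11.3332679285051.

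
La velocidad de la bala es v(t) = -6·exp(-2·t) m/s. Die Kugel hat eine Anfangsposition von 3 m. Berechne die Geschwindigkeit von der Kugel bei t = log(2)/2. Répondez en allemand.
Wir haben die Geschwindigkeit v(t) = -6·exp(-2·t). Durch Einsetzen von t = log(2)/2: v(log(2)/2) = -3.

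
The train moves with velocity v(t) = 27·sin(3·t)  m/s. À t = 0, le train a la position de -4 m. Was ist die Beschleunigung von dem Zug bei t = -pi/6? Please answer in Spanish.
Debemos derivar nuestra ecuación de la velocidad v(t) = 27·sin(3·t) 1 vez. Derivando la velocidad, obtenemos la aceleración: a(t) = 81·cos(3·t). De la ecuación de la aceleración a(t) = 81·cos(3·t), sustituimos t = -pi/6 para obtener a = 0.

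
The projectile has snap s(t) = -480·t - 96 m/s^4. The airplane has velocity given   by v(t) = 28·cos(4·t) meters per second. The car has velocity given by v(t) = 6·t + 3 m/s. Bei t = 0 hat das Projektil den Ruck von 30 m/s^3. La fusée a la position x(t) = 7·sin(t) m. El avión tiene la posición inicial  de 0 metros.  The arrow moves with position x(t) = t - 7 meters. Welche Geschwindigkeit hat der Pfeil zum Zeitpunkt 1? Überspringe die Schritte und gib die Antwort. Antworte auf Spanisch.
En t = 1, v = 1.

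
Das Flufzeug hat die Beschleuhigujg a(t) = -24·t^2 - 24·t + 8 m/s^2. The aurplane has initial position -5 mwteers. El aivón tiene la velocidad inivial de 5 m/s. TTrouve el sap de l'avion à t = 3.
Nous devons dériver notre équation de l'accélération a(t) = -24·t^2 - 24·t + 8 2 fois. La dérivée de l'accélération donne le jerk: j(t) = -48·t - 24. En dérivant le jerk, nous obtenons le snap: s(t) = -48. De l'équation du snap s(t) = -48, nous substituons t = 3 pour obtenir s = -48.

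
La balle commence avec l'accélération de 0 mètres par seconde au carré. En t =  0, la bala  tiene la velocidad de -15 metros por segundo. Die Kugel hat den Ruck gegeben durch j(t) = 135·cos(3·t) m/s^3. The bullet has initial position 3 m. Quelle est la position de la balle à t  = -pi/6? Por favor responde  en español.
Partiendo de la sacudida j(t) = 135·cos(3·t), tomamos 3 antiderivadas. La antiderivada de la sacudida, con a(0) = 0, da la aceleración: a(t) = 45·sin(3·t). La antiderivada de la aceleración es la velocidad. Usando v(0) = -15, obtenemos v(t) = -15·cos(3·t). La antiderivada de la velocidad, con x(0) = 3, da la posición: x(t) = 3 - 5·sin(3·t). De la ecuación de la posición x(t) = 3 - 5·sin(3·t), sustituimos t = -pi/6 para obtener x = 8.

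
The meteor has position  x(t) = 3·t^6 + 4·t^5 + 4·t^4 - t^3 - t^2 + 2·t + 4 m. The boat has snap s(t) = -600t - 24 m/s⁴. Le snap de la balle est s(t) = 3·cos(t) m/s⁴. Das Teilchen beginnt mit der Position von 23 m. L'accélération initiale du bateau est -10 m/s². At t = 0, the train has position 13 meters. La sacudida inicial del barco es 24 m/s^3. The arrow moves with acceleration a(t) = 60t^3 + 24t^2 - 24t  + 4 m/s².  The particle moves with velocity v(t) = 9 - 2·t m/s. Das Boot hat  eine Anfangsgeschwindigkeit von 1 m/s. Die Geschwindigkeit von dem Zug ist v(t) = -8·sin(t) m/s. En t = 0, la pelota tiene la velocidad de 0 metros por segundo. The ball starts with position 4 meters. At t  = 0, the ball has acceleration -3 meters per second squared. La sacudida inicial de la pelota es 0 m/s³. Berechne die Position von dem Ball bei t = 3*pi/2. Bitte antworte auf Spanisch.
Partiendo del snap s(t) = 3·cos(t), tomamos 4 integrales. Integrando el snap y usando la condición inicial j(0) = 0, obtenemos j(t) = 3·sin(t). La antiderivada de la sacudida es la aceleración. Usando a(0) = -3, obtenemos a(t) = -3·cos(t). Tomando ∫a(t)dt y aplicando v(0) = 0, encontramos v(t) = -3·sin(t). Tomando ∫v(t)dt y aplicando x(0) = 4, encontramos x(t) = 3·cos(t) + 1. Usando x(t) = 3·cos(t) + 1 y sustituyendo t = 3*pi/2, encontramos x = 1.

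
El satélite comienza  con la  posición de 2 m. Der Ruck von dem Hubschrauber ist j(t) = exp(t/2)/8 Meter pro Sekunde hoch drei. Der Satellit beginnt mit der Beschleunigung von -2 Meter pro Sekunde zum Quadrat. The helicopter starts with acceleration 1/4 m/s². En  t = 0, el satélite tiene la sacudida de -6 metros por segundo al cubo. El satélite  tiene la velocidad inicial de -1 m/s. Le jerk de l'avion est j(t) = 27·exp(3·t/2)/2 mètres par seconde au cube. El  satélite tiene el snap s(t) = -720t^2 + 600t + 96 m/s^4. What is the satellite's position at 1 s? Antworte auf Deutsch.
Wir müssen unsere Gleichung für den Snap s(t) = -720·t^2 + 600·t + 96 4-mal integrieren. Mit ∫s(t)dt und Anwendung von j(0) = -6, finden wir j(t) = -240·t^3 + 300·t^2 + 96·t - 6. Mit ∫j(t)dt und Anwendung von a(0) = -2, finden wir a(t) = -60·t^4 + 100·t^3 + 48·t^2 - 6·t - 2. Die Stammfunktion von der Beschleunigung, mit v(0) = -1, ergibt die Geschwindigkeit: v(t) = -12·t^5 + 25·t^4 + 16·t^3 - 3·t^2 - 2·t - 1. Mit ∫v(t)dt und Anwendung von x(0) = 2, finden wir x(t) = -2·t^6 + 5·t^5 + 4·t^4 - t^3 - t^2 - t + 2. Aus der Gleichung für die Position x(t) = -2·t^6 + 5·t^5 + 4·t^4 - t^3 - t^2 - t + 2, setzen wir t = 1 ein und erhalten x = 6.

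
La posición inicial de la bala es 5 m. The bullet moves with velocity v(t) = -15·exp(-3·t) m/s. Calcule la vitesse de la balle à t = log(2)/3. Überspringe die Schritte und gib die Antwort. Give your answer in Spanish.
La velocidad en t = log(2)/3 es v = -15/2.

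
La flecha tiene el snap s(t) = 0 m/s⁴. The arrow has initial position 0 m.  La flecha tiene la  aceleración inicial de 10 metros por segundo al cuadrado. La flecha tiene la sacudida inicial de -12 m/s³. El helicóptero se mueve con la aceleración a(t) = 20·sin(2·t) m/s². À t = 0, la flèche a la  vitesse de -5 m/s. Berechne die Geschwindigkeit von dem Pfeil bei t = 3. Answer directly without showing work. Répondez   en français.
La réponse est -29.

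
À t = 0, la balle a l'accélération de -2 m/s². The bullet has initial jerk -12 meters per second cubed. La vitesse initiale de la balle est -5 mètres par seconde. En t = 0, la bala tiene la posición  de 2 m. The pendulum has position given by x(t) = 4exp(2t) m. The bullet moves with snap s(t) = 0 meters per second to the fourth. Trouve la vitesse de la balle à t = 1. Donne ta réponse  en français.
Nous devons trouver la primitive de notre équation du snap s(t) = 0 3 fois. En intégrant le snap et en utilisant la condition initiale j(0) = -12, nous obtenons j(t) = -12. En intégrant le jerk et en utilisant la condition initiale a(0) = -2, nous obtenons a(t) = -12·t - 2. La primitive de l'accélération, avec v(0) = -5, donne la vitesse: v(t) = -6·t^2 - 2·t - 5. De l'équation de la vitesse v(t) = -6·t^2 - 2·t - 5, nous substituons t = 1 pour obtenir v = -13.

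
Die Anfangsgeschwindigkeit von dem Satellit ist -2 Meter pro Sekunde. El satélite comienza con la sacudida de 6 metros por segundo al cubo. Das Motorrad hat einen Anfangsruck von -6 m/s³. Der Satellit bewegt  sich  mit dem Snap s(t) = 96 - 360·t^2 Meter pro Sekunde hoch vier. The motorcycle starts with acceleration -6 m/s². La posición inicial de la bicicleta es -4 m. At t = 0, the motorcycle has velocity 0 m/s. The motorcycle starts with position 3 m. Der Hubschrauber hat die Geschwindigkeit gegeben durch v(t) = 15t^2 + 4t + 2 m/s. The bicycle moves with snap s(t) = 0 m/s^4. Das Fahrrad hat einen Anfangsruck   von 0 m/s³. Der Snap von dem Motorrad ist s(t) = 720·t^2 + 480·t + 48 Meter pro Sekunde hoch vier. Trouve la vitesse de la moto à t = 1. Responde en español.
Para resolver esto, necesitamos tomar 3 integrales de nuestra ecuación del snap s(t) = 720·t^2 + 480·t + 48. La antiderivada del snap es la sacudida. Usando j(0) = -6, obtenemos j(t) = 240·t^3 + 240·t^2 + 48·t - 6. Integrando la sacudida y usando la condición inicial a(0) = -6, obtenemos a(t) = 60·t^4 + 80·t^3 + 24·t^2 - 6·t - 6. Integrando la aceleración y usando la condición inicial v(0) = 0, obtenemos v(t) = t·(12·t^4 + 20·t^3 + 8·t^2 - 3·t - 6). Usando v(t) = t·(12·t^4 + 20·t^3 + 8·t^2 - 3·t - 6) y sustituyendo t = 1, encontramos v = 31.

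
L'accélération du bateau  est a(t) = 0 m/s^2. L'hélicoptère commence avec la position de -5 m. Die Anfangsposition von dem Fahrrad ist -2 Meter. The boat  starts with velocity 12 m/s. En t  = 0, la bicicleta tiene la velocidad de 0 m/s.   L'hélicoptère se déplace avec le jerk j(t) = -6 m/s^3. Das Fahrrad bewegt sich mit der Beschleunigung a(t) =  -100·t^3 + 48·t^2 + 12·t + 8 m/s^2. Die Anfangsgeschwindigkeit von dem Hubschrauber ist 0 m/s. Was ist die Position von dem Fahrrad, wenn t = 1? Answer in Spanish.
Partiendo de la aceleración a(t) = -100·t^3 + 48·t^2 + 12·t + 8, tomamos 2 antiderivadas. Integrando la aceleración y usando la condición inicial v(0) = 0, obtenemos v(t) = t·(-25·t^3 + 16·t^2 + 6·t + 8). Integrando la velocidad y usando la condición inicial x(0) = -2, obtenemos x(t) = -5·t^5 + 4·t^4 + 2·t^3 + 4·t^2 - 2. De la ecuación de la posición x(t) = -5·t^5 + 4·t^4 + 2·t^3 + 4·t^2 - 2, sustituimos t = 1 para obtener x = 3.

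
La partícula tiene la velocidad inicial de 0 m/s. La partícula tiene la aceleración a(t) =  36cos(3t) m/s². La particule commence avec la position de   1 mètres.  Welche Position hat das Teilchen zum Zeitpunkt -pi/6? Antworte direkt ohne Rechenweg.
Die Position bei t = -pi/6 ist x = 5.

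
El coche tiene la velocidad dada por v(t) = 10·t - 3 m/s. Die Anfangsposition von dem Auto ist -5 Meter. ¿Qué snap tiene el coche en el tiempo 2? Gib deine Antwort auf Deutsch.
Ausgehend von der Geschwindigkeit v(t) = 10·t - 3, nehmen wir 3 Ableitungen. Die Ableitung von der Geschwindigkeit ergibt die Beschleunigung: a(t) = 10. Mit d/dt von a(t) finden wir j(t) = 0. Durch Ableiten von dem Ruck erhalten wir den Snap: s(t) = 0. Wir haben den Snap s(t) = 0. Durch Einsetzen von t = 2: s(2) = 0.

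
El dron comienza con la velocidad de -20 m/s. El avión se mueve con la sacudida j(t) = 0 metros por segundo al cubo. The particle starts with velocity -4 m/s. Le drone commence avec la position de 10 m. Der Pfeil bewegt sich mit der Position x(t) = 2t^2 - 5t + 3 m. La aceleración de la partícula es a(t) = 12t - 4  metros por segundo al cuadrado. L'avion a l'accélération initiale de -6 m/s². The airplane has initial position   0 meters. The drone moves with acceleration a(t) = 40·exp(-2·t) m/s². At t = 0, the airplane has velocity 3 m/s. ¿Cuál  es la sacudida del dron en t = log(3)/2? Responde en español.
Debemos derivar nuestra ecuación de la aceleración a(t) = 40·exp(-2·t) 1 vez. Tomando d/dt de a(t), encontramos j(t) = -80·exp(-2·t). Tenemos la sacudida j(t) = -80·exp(-2·t). Sustituyendo t = log(3)/2: j(log(3)/2) = -80/3.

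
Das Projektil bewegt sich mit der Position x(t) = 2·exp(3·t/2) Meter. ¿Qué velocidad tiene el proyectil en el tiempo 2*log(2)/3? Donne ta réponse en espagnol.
Partiendo de la posición x(t) = 2·exp(3·t/2), tomamos 1 derivada. La derivada de la posición da la velocidad: v(t) = 3·exp(3·t/2). De la ecuación de la velocidad v(t) = 3·exp(3·t/2), sustituimos t = 2*log(2)/3 para obtener v = 6.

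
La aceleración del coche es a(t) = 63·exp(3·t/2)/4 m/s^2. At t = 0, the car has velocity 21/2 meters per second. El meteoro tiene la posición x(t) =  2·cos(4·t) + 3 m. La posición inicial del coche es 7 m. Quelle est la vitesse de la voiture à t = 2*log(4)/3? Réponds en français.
Nous devons trouver l'intégrale de notre équation de l'accélération a(t) = 63·exp(3·t/2)/4 1 fois. L'intégrale de l'accélération est la vitesse. En utilisant v(0) = 21/2, nous obtenons v(t) = 21·exp(3·t/2)/2. En utilisant v(t) = 21·exp(3·t/2)/2 et en substituant t = 2*log(4)/3, nous trouvons v = 42.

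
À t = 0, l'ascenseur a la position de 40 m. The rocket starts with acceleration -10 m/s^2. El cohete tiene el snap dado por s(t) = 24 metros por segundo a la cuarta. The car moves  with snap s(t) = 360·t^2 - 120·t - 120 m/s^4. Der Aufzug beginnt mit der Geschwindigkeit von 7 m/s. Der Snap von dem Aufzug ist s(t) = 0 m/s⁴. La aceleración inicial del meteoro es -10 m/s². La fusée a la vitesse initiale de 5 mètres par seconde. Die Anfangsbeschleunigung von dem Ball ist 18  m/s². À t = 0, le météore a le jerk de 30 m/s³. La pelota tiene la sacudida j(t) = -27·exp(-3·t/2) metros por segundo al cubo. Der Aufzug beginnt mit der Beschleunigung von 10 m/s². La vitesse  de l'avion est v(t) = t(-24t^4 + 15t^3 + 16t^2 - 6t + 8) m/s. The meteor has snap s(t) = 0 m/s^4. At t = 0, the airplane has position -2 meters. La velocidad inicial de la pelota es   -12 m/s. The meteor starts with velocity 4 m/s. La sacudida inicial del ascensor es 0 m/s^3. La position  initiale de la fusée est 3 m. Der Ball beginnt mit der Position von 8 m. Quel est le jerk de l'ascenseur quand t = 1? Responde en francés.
Nous devons trouver la primitive de notre équation du snap s(t) = 0 1 fois. L'intégrale du snap est le jerk. En utilisant j(0) = 0, nous obtenons j(t) = 0. En utilisant j(t) = 0 et en substituant t = 1, nous trouvons j = 0.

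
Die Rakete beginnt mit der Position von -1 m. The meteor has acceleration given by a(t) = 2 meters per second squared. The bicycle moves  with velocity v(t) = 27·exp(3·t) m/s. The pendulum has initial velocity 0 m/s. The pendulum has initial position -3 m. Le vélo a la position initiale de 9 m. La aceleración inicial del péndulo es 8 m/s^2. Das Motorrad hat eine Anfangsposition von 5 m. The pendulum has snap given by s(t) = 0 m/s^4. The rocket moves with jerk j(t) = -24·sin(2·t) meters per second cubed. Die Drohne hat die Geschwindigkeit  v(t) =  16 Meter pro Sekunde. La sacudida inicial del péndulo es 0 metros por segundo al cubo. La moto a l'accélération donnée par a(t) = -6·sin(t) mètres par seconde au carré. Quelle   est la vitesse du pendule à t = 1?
Nous devons intégrer notre équation du snap s(t) = 0 3 fois. En intégrant le snap et en utilisant la condition initiale j(0) = 0, nous obtenons j(t) = 0. En prenant ∫j(t)dt et en appliquant a(0) = 8, nous trouvons a(t) = 8. En intégrant l'accélération et en utilisant la condition initiale v(0) = 0, nous obtenons v(t) = 8·t. De l'équation de la vitesse v(t) = 8·t, nous substituons t = 1 pour obtenir v = 8.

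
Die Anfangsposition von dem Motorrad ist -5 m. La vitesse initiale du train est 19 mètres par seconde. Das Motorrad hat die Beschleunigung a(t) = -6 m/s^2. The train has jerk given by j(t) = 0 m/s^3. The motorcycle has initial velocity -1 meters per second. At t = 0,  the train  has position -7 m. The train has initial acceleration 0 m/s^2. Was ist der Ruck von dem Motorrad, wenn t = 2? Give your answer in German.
Wir müssen unsere Gleichung für die Beschleunigung a(t) = -6 1-mal ableiten. Die Ableitung von der Beschleunigung ergibt den Ruck: j(t) = 0. Mit j(t) = 0 und Einsetzen von t = 2, finden wir j = 0.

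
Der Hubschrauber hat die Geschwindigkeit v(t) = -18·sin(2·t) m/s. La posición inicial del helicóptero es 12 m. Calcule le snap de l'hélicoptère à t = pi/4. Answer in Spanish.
Para resolver esto, necesitamos tomar 3 derivadas de nuestra ecuación de la velocidad v(t) = -18·sin(2·t). Tomando d/dt de v(t), encontramos a(t) = -36·cos(2·t). La derivada de la aceleración da la sacudida: j(t) = 72·sin(2·t). Tomando d/dt de j(t), encontramos s(t) = 144·cos(2·t). De la ecuación del snap s(t) = 144·cos(2·t), sustituimos t = pi/4 para obtener s = 0.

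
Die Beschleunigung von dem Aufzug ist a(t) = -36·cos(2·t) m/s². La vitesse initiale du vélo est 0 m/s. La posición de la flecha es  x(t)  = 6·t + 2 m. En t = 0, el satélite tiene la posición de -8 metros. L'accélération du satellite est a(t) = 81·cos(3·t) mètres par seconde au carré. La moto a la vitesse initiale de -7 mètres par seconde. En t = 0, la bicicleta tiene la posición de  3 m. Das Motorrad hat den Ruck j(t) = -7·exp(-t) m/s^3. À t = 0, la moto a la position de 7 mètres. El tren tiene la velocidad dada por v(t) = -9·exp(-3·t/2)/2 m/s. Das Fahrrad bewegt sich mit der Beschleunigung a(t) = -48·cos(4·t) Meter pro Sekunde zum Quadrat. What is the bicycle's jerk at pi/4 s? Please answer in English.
We must differentiate our acceleration equation a(t) = -48·cos(4·t) 1 time. Taking d/dt of a(t), we find j(t) = 192·sin(4·t). Using j(t) = 192·sin(4·t) and substituting t = pi/4, we find j = 0.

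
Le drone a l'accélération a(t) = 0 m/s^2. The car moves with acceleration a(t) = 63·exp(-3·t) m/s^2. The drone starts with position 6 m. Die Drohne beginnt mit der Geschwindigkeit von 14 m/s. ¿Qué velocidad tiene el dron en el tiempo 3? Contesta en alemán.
Wir müssen unsere Gleichung für die Beschleunigung a(t) = 0 1-mal integrieren. Das Integral von der Beschleunigung ist die Geschwindigkeit. Mit v(0) = 14 erhalten wir v(t) = 14. Aus der Gleichung für die Geschwindigkeit v(t) = 14, setzen wir t = 3 ein und erhalten v = 14.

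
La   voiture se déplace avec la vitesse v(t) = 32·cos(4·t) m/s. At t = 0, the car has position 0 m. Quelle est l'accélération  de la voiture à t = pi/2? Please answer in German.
Ausgehend von der Geschwindigkeit v(t) = 32·cos(4·t), nehmen wir 1 Ableitung. Die Ableitung von der Geschwindigkeit ergibt die Beschleunigung: a(t) = -128·sin(4·t). Aus der Gleichung für die Beschleunigung a(t) = -128·sin(4·t), setzen wir t = pi/2 ein und erhalten a = 0.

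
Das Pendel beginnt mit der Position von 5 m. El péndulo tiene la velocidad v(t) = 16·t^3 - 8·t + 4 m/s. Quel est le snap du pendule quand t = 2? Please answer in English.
Starting from velocity v(t) = 16·t^3 - 8·t + 4, we take 3 derivatives. The derivative of velocity gives acceleration: a(t) = 48·t^2 - 8. Differentiating acceleration, we get jerk: j(t) = 96·t. Taking d/dt of j(t), we find s(t) = 96. We have snap s(t) = 96. Substituting t = 2: s(2) = 96.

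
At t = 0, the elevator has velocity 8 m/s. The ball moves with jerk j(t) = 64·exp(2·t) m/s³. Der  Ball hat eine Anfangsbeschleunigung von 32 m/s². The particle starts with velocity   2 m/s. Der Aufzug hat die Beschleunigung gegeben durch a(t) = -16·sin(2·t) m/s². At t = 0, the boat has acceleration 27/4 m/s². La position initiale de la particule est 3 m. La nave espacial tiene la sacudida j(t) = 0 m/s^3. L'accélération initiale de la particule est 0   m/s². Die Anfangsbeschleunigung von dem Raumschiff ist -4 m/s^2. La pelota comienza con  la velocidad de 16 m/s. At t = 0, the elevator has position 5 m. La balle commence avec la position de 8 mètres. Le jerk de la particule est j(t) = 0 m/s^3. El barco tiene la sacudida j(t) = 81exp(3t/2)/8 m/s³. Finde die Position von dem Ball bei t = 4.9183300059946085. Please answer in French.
Nous devons trouver l'intégrale de notre équation du jerk j(t) = 64·exp(2·t) 3 fois. L'intégrale du jerk, avec a(0) = 32, donne l'accélération: a(t) = 32·exp(2·t). La primitive de l'accélération est la vitesse. En utilisant v(0) = 16, nous obtenons v(t) = 16·exp(2·t). L'intégrale de la vitesse est la position. En utilisant x(0) = 8, nous obtenons x(t) = 8·exp(2·t). En utilisant x(t) = 8·exp(2·t) et en substituant t = 4.9183300059946085, nous trouvons x = 149657.039759671.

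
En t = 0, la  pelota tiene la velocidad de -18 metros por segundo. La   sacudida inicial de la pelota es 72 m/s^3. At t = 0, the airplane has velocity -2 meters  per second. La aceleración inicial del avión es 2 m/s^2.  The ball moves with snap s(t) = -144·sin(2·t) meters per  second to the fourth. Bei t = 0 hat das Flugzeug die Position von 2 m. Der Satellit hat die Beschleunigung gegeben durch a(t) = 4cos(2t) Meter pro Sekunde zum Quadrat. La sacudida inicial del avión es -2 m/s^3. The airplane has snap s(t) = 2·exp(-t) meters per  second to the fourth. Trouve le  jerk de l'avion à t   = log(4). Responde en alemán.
Wir müssen unsere Gleichung für den Snap s(t) = 2·exp(-t) 1-mal integrieren. Durch Integration von dem Snap und Verwendung der Anfangsbedingung j(0) = -2, erhalten wir j(t) = -2·exp(-t). Wir haben den Ruck j(t) = -2·exp(-t). Durch Einsetzen von t = log(4): j(log(4)) = -1/2.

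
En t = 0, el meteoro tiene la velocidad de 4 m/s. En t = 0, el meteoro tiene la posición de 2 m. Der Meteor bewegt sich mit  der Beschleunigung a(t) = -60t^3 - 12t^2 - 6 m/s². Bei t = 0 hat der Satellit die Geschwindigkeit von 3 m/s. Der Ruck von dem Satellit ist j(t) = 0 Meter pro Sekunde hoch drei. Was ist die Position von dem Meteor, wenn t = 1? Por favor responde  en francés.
Pour résoudre ceci, nous devons prendre 2 intégrales de notre équation de l'accélération a(t) = -60·t^3 - 12·t^2 - 6. En intégrant l'accélération et en utilisant la condition initiale v(0) = 4, nous obtenons v(t) = -15·t^4 - 4·t^3 - 6·t + 4. En prenant ∫v(t)dt et en appliquant x(0) = 2, nous trouvons x(t) = -3·t^5 - t^4 - 3·t^2 + 4·t + 2. En utilisant x(t) = -3·t^5 - t^4 - 3·t^2 + 4·t + 2 et en substituant t = 1, nous trouvons x = -1.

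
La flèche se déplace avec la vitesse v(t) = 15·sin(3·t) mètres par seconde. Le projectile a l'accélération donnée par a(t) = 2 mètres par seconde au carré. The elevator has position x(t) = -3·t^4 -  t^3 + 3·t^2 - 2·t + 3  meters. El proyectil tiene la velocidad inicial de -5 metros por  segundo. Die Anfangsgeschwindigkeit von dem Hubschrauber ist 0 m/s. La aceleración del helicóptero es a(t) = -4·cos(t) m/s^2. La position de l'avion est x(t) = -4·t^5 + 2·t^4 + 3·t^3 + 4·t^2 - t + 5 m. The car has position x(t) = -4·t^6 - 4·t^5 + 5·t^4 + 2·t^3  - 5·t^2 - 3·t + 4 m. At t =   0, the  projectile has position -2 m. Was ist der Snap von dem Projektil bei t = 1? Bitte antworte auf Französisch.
Nous devons dériver notre équation de l'accélération a(t) = 2 2 fois. En prenant d/dt de a(t), nous trouvons j(t) = 0. En dérivant le jerk, nous obtenons le snap: s(t) = 0. De l'équation du snap s(t) = 0, nous substituons t = 1 pour obtenir s = 0.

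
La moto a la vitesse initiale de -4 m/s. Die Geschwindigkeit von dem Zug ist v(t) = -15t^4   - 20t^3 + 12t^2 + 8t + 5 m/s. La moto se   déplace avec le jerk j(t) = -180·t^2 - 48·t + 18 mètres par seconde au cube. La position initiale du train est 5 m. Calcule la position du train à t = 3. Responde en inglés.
Starting from velocity v(t) = -15·t^4 - 20·t^3 + 12·t^2 + 8·t + 5, we take 1 antiderivative. The antiderivative of velocity is position. Using x(0) = 5, we get x(t) = -3·t^5 - 5·t^4 + 4·t^3 + 4·t^2 + 5·t + 5. From the given position equation x(t) = -3·t^5 - 5·t^4 + 4·t^3 + 4·t^2 + 5·t + 5, we substitute t = 3 to get x = -970.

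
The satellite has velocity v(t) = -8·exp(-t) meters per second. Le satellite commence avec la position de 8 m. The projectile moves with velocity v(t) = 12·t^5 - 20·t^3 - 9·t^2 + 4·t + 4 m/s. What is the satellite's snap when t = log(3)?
We must differentiate our velocity equation v(t) = -8·exp(-t) 3 times. The derivative of velocity gives acceleration: a(t) = 8·exp(-t). Differentiating acceleration, we get jerk: j(t) = -8·exp(-t). Differentiating jerk, we get snap: s(t) = 8·exp(-t). We have snap s(t) = 8·exp(-t). Substituting t = log(3): s(log(3)) = 8/3.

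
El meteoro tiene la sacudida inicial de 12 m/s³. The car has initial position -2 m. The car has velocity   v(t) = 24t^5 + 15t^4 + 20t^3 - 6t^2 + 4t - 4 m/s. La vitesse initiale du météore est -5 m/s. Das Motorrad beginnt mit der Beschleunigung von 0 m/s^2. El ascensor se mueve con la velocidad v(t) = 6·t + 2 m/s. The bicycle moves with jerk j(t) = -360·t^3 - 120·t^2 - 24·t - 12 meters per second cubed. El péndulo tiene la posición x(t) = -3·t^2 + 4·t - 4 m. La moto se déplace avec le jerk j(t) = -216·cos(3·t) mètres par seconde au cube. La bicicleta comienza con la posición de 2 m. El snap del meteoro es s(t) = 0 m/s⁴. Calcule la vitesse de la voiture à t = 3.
De l'équation de la vitesse v(t) = 24·t^5 + 15·t^4 + 20·t^3 - 6·t^2 + 4·t - 4, nous substituons t = 3 pour obtenir v = 7541.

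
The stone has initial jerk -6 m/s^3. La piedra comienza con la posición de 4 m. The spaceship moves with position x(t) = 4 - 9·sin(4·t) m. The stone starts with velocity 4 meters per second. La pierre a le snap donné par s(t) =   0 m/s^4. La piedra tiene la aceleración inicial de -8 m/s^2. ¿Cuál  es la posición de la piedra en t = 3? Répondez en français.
En partant du snap s(t) = 0, nous prenons 4 primitives. La primitive du snap est le jerk. En utilisant j(0) = -6, nous obtenons j(t) = -6. L'intégrale du jerk, avec a(0) = -8, donne l'accélération: a(t) = -6·t - 8. L'intégrale de l'accélération est la vitesse. En utilisant v(0) = 4, nous obtenons v(t) = -3·t^2 - 8·t + 4. En prenant ∫v(t)dt et en appliquant x(0) = 4, nous trouvons x(t) = -t^3 - 4·t^2 + 4·t + 4. En utilisant x(t) = -t^3 - 4·t^2 + 4·t + 4 et en substituant t = 3, nous trouvons x = -47.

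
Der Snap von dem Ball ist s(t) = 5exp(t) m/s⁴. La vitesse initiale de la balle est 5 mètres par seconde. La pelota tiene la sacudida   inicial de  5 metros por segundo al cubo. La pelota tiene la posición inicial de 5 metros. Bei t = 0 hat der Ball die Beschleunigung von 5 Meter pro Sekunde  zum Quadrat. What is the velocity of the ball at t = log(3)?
Starting from snap s(t) = 5·exp(t), we take 3 antiderivatives. Finding the integral of s(t) and using j(0) = 5: j(t) = 5·exp(t). Integrating jerk and using the initial condition a(0) = 5, we get a(t) = 5·exp(t). Taking ∫a(t)dt and applying v(0) = 5, we find v(t) = 5·exp(t). From the given velocity equation v(t) = 5·exp(t), we substitute t = log(3) to get v = 15.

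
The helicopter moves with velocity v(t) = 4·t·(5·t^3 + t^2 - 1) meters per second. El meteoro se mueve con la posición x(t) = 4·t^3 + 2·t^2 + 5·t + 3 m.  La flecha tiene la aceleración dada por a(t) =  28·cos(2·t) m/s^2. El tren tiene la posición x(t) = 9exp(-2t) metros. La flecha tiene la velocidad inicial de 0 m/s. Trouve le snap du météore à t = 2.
Pour résoudre ceci, nous devons prendre 4 dérivées de notre équation de la position x(t) = 4·t^3 + 2·t^2 + 5·t + 3. La dérivée de la position donne la vitesse: v(t) = 12·t^2 + 4·t + 5. En prenant d/dt de v(t), nous trouvons a(t) = 24·t + 4. En dérivant l'accélération, nous obtenons le jerk: j(t) = 24. En prenant d/dt de j(t), nous trouvons s(t) = 0. En utilisant s(t) = 0 et en substituant t = 2, nous trouvons s = 0.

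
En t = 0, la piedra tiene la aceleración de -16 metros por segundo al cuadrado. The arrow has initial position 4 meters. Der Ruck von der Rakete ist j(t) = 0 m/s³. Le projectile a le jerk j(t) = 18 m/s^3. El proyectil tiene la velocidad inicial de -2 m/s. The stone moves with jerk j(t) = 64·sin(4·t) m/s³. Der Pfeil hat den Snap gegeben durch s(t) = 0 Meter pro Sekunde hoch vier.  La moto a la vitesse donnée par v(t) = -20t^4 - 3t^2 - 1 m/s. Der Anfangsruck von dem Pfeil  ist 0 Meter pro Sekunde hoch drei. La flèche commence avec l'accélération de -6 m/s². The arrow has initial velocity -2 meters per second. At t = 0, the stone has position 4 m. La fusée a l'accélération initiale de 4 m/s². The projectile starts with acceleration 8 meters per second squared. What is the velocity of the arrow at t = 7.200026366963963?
Starting from snap s(t) = 0, we take 3 integrals. Taking ∫s(t)dt and applying j(0) = 0, we find j(t) = 0. Taking ∫j(t)dt and applying a(0) = -6, we find a(t) = -6. The antiderivative of acceleration, with v(0) = -2, gives velocity: v(t) = -6·t - 2. We have velocity v(t) = -6·t - 2. Substituting t = 7.200026366963963: v(7.200026366963963) = -45.2001582017838.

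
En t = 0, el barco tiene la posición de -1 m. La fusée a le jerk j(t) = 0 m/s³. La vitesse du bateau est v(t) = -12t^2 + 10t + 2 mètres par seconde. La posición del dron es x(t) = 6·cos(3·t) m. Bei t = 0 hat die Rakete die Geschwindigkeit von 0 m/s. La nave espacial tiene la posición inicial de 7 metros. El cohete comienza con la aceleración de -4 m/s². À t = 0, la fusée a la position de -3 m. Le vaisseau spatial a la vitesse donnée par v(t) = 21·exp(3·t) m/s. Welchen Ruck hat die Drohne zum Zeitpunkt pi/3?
Um dies zu lösen, müssen wir 3 Ableitungen unserer Gleichung für die Position x(t) = 6·cos(3·t) nehmen. Die Ableitung von der Position ergibt die Geschwindigkeit: v(t) = -18·sin(3·t). Mit d/dt von v(t) finden wir a(t) = -54·cos(3·t). Durch Ableiten von der Beschleunigung erhalten wir den Ruck: j(t) = 162·sin(3·t). Wir haben den Ruck j(t) = 162·sin(3·t). Durch Einsetzen von t = pi/3: j(pi/3) = 0.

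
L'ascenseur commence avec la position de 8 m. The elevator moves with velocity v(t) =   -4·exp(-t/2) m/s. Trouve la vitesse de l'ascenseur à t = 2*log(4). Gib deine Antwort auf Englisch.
We have velocity v(t) = -4·exp(-t/2). Substituting t = 2*log(4): v(2*log(4)) = -1.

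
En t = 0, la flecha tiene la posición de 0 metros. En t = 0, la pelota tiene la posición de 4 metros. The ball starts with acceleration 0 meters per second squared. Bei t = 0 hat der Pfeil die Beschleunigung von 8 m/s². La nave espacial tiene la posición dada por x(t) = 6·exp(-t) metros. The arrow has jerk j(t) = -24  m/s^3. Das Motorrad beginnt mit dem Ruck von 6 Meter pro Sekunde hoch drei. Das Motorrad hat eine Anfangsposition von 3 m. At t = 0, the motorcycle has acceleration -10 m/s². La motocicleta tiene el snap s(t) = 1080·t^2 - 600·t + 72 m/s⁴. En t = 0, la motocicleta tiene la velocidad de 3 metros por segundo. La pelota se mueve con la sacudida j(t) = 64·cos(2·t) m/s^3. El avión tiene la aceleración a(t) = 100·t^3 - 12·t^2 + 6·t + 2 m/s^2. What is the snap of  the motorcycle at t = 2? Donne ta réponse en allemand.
Aus der Gleichung für den Snap s(t) = 1080·t^2 - 600·t + 72, setzen wir t = 2 ein und erhalten s = 3192.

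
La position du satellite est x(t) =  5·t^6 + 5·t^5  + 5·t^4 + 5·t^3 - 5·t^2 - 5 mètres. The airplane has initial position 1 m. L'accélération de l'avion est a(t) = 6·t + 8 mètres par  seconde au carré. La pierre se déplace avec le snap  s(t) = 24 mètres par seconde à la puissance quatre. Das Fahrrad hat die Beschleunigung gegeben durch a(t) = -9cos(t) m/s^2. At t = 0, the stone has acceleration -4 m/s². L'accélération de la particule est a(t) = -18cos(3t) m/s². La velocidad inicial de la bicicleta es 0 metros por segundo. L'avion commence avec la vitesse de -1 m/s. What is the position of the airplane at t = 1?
Starting from acceleration a(t) = 6·t + 8, we take 2 antiderivatives. Finding the integral of a(t) and using v(0) = -1: v(t) = 3·t^2 + 8·t - 1. Finding the antiderivative of v(t) and using x(0) = 1: x(t) = t^3 + 4·t^2 - t + 1. From the given position equation x(t) = t^3 + 4·t^2 - t + 1, we substitute t = 1 to get x = 5.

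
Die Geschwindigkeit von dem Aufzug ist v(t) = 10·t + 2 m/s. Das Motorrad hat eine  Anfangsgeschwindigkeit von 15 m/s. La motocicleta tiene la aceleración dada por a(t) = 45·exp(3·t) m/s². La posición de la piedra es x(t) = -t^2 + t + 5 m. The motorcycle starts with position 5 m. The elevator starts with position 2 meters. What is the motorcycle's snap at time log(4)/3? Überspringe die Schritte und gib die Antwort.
The answer is 1620.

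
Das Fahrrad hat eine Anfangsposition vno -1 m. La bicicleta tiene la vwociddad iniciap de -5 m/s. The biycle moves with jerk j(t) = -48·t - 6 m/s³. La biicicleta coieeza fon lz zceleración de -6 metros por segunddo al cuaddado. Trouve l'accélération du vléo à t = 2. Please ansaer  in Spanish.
Debemos encontrar la integral de nuestra ecuación de la sacudida j(t) = -48·t - 6 1 vez. La integral de la sacudida, con a(0) = -6, da la aceleración: a(t) = -24·t^2 - 6·t - 6. Usando a(t) = -24·t^2 - 6·t - 6 y sustituyendo t = 2, encontramos a = -114.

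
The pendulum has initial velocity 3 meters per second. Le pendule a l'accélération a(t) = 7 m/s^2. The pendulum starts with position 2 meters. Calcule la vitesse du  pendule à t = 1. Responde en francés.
Pour résoudre ceci, nous devons prendre 1 primitive de notre équation de l'accélération a(t) = 7. L'intégrale de l'accélération est la vitesse. En utilisant v(0) = 3, nous obtenons v(t) = 7·t + 3. Nous avons la vitesse v(t) = 7·t + 3. En substituant t = 1: v(1) = 10.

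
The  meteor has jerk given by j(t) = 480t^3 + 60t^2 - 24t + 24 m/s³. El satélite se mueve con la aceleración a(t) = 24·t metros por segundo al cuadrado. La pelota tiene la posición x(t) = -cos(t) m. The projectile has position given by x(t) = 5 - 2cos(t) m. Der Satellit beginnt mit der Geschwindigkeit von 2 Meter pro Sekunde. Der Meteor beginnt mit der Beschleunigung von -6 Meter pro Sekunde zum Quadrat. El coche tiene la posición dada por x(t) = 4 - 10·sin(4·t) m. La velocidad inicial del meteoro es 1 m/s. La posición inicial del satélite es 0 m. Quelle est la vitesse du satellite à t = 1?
Pour résoudre ceci, nous devons prendre 1 intégrale de notre équation de l'accélération a(t) = 24·t. En prenant ∫a(t)dt et en appliquant v(0) = 2, nous trouvons v(t) = 12·t^2 + 2. Nous avons la vitesse v(t) = 12·t^2 + 2. En substituant t = 1: v(1) = 14.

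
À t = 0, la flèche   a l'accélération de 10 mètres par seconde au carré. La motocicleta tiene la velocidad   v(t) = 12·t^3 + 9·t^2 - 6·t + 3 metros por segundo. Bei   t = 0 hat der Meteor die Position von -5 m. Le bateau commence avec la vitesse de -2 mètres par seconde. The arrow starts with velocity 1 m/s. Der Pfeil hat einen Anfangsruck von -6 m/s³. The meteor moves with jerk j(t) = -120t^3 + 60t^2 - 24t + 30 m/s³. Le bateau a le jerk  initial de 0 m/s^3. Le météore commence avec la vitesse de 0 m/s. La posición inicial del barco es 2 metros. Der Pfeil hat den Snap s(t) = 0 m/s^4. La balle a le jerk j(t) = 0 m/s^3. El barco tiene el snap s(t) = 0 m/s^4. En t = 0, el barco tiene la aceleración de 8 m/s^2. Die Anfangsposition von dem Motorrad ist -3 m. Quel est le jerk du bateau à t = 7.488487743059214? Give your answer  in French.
Nous devons intégrer notre équation du snap s(t) = 0 1 fois. En prenant ∫s(t)dt et en appliquant j(0) = 0, nous trouvons j(t) = 0. Nous avons le jerk j(t) = 0. En substituant t = 7.488487743059214: j(7.488487743059214) = 0.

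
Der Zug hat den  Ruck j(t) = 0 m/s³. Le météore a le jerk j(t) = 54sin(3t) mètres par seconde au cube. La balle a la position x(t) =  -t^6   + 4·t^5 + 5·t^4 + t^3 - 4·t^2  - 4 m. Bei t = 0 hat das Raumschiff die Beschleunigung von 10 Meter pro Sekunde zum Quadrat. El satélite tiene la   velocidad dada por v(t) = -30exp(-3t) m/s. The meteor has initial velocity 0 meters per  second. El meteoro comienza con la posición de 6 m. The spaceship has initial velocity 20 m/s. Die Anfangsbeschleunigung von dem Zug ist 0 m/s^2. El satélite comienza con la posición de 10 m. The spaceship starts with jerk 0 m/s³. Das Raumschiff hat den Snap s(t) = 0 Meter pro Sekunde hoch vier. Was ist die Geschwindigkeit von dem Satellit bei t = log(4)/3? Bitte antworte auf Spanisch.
Usando v(t) = -30·exp(-3·t) y sustituyendo t = log(4)/3, encontramos v = -15/2.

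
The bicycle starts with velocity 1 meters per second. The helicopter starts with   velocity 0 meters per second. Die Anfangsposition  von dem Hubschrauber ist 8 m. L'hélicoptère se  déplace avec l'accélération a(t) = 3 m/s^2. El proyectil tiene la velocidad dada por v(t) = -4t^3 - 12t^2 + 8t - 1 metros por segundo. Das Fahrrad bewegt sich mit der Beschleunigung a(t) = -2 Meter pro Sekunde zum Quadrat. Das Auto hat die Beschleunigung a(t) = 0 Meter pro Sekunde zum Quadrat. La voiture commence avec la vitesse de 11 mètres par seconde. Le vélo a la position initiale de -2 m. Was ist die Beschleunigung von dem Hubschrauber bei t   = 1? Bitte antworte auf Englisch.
Using a(t) = 3 and substituting t = 1, we find a = 3.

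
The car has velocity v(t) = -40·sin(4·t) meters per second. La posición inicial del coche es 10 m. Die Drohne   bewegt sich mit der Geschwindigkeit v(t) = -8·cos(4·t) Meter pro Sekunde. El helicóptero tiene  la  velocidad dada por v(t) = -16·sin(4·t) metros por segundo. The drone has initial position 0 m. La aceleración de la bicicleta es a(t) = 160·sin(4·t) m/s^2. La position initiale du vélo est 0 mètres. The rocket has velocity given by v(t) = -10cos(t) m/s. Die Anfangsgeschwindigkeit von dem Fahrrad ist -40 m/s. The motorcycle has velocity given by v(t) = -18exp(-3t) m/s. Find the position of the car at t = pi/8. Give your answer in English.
To find the answer, we compute 1 antiderivative of v(t) = -40·sin(4·t). Finding the antiderivative of v(t) and using x(0) = 10: x(t) = 10·cos(4·t). From the given position equation x(t) = 10·cos(4·t), we substitute t = pi/8 to get x = 0.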